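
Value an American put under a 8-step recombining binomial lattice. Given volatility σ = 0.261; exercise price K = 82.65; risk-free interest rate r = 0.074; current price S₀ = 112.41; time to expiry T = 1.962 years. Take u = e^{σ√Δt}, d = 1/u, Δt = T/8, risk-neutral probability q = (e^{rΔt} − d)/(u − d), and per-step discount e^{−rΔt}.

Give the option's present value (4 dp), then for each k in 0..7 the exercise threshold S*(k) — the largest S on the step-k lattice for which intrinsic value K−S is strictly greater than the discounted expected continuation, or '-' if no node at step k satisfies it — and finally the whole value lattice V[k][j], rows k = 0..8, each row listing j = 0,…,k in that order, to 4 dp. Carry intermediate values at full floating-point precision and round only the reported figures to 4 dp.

params: Δt=0.24525 u=1.13798 d=0.87875 q=0.53838 e^(-rΔt)=0.98202
t_8 payoffs: 42.6804 30.8895 15.6203 0.0000 0.0000 0.0000 0.0000 0.0000 0.0000
t_7: node(7,0) S=45.4846 payoff=37.1654 vs cont=35.6790 → 37.1654 [stop]  node(7,1) S=58.9024 payoff=23.7476 vs cont=22.2612 → 23.7476 [stop]  node(7,2) S=76.2784 payoff=6.3716 vs cont=7.0810 → 7.0810 [wait]  node(7,3) S=98.7803 payoff=0.0000 vs cont=0.0000 → 0.0000 [wait]  node(7,4) S=127.9203 payoff=0.0000 vs cont=0.0000 → 0.0000 [wait]  node(7,5) S=165.6564 payoff=0.0000 vs cont=0.0000 → 0.0000 [wait]  node(7,6) S=214.5246 payoff=0.0000 vs cont=0.0000 → 0.0000 [wait]  node(7,7) S=277.8088 payoff=0.0000 vs cont=0.0000 → 0.0000 [wait]  ⇒ S*(7)=58.9024
t_6: node(6,0) S=51.7605 payoff=30.8895 vs cont=29.4031 → 30.8895 [stop]  node(6,1) S=67.0297 payoff=15.6203 vs cont=14.5089 → 15.6203 [stop]  node(6,2) S=86.8033 payoff=0.0000 vs cont=3.2099 → 3.2099 [wait]  node(6,3) S=112.4100 payoff=0.0000 vs cont=0.0000 → 0.0000 [wait]  node(6,4) S=145.5706 payoff=0.0000 vs cont=0.0000 → 0.0000 [wait]  node(6,5) S=188.5136 payoff=0.0000 vs cont=0.0000 → 0.0000 [wait]  node(6,6) S=244.1246 payoff=0.0000 vs cont=0.0000 → 0.0000 [wait]  ⇒ S*(6)=67.0297
t_5: node(5,0) S=58.9024 payoff=23.7476 vs cont=22.2612 → 23.7476 [stop]  node(5,1) S=76.2784 payoff=6.3716 vs cont=8.7780 → 8.7780 [wait]  node(5,2) S=98.7803 payoff=0.0000 vs cont=1.4551 → 1.4551 [wait]  node(5,3) S=127.9203 payoff=0.0000 vs cont=0.0000 → 0.0000 [wait]  node(5,4) S=165.6564 payoff=0.0000 vs cont=0.0000 → 0.0000 [wait]  node(5,5) S=214.5246 payoff=0.0000 vs cont=0.0000 → 0.0000 [wait]  ⇒ S*(5)=58.9024
t_4: node(4,0) S=67.0297 payoff=15.6203 vs cont=15.4062 → 15.6203 [stop]  node(4,1) S=86.8033 payoff=0.0000 vs cont=4.7486 → 4.7486 [wait]  node(4,2) S=112.4100 payoff=0.0000 vs cont=0.6596 → 0.6596 [wait]  node(4,3) S=145.5706 payoff=0.0000 vs cont=0.0000 → 0.0000 [wait]  node(4,4) S=188.5136 payoff=0.0000 vs cont=0.0000 → 0.0000 [wait]  ⇒ S*(4)=67.0297
t_3: node(3,0) S=76.2784 payoff=6.3716 vs cont=9.5915 → 9.5915 [wait]  node(3,1) S=98.7803 payoff=0.0000 vs cont=2.5014 → 2.5014 [wait]  node(3,2) S=127.9203 payoff=0.0000 vs cont=0.2990 → 0.2990 [wait]  node(3,3) S=165.6564 payoff=0.0000 vs cont=0.0000 → 0.0000 [wait]  ⇒ S*(3)=-
t_2: node(2,0) S=86.8033 payoff=0.0000 vs cont=5.6705 → 5.6705 [wait]  node(2,1) S=112.4100 payoff=0.0000 vs cont=1.2920 → 1.2920 [wait]  node(2,2) S=145.5706 payoff=0.0000 vs cont=0.1356 → 0.1356 [wait]  ⇒ S*(2)=-
t_1: node(1,0) S=98.7803 payoff=0.0000 vs cont=3.2536 → 3.2536 [wait]  node(1,1) S=127.9203 payoff=0.0000 vs cont=0.6574 → 0.6574 [wait]  ⇒ S*(1)=-
t_0: node(0,0) S=112.4100 payoff=0.0000 vs cont=1.8225 → 1.8225 [wait]  ⇒ S*(0)=-

price = 1.8225
boundary = - - - - 67.0297 58.9024 67.0297 58.9024
tree:
1.8225
3.2536 0.6574
5.6705 1.2920 0.1356
9.5915 2.5014 0.2990 0.0000
15.6203 4.7486 0.6596 0.0000 0.0000
23.7476 8.7780 1.4551 0.0000 0.0000 0.0000
30.8895 15.6203 3.2099 0.0000 0.0000 0.0000 0.0000
37.1654 23.7476 7.0810 0.0000 0.0000 0.0000 0.0000 0.0000
42.6804 30.8895 15.6203 0.0000 0.0000 0.0000 0.0000 0.0000 0.0000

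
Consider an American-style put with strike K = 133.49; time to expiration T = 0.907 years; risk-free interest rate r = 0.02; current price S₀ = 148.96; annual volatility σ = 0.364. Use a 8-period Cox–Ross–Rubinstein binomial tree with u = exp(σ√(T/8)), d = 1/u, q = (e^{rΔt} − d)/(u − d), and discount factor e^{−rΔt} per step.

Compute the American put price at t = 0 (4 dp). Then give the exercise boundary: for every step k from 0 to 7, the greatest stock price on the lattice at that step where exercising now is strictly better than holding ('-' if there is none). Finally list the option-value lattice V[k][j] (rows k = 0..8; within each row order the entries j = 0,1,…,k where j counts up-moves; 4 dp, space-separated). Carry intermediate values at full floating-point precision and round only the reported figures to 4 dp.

Δt=0.11338, u=1.13039, d=0.88465, q=0.47864, disc=e^(-rΔt)=0.99774
k=8 terminal: V=max(K-S,0) → 77.6119 62.0899 42.2562 16.9131 0.0000 0.0000 0.0000 0.0000 0.0000
k=7: j=0 S=63.1641 intr=70.3259 cont=70.0236 V=70.3259[EX]; j=1 S=80.7100 intr=52.7800 cont=52.4777 V=52.7800[EX]; j=2 S=103.1298 intr=30.3602 cont=30.0579 V=30.3602[EX]; j=3 S=131.7775 intr=1.7125 cont=8.7979 V=8.7979[hold]; j=4 S=168.3830 intr=0.0000 cont=0.0000 V=0.0000[hold]; j=5 S=215.1569 intr=0.0000 cont=0.0000 V=0.0000[hold]; j=6 S=274.9237 intr=0.0000 cont=0.0000 V=0.0000[hold]; j=7 S=351.2928 intr=0.0000 cont=0.0000 V=0.0000[hold]  S*(7)=103.1298
k=6: j=0 S=71.4001 intr=62.0899 cont=61.7876 V=62.0899[EX]; j=1 S=91.2338 intr=42.2562 cont=41.9539 V=42.2562[EX]; j=2 S=116.5769 intr=16.9131 cont=19.9943 V=19.9943[hold]; j=3 S=148.9600 intr=0.0000 cont=4.5765 V=4.5765[hold]; j=4 S=190.3385 intr=0.0000 cont=0.0000 V=0.0000[hold]; j=5 S=243.2113 intr=0.0000 cont=0.0000 V=0.0000[hold]; j=6 S=310.7712 intr=0.0000 cont=0.0000 V=0.0000[hold]  S*(6)=91.2338
k=5: j=0 S=80.7100 intr=52.7800 cont=52.4777 V=52.7800[EX]; j=1 S=103.1298 intr=30.3602 cont=31.5293 V=31.5293[hold]; j=2 S=131.7775 intr=1.7125 cont=12.5863 V=12.5863[hold]; j=3 S=168.3830 intr=0.0000 cont=2.3806 V=2.3806[hold]; j=4 S=215.1569 intr=0.0000 cont=0.0000 V=0.0000[hold]; j=5 S=274.9237 intr=0.0000 cont=0.0000 V=0.0000[hold]  S*(5)=80.7100
k=4: j=0 S=91.2338 intr=42.2562 cont=42.5122 V=42.5122[hold]; j=1 S=116.5769 intr=16.9131 cont=22.4116 V=22.4116[hold]; j=2 S=148.9600 intr=0.0000 cont=7.6840 V=7.6840[hold]; j=3 S=190.3385 intr=0.0000 cont=1.2384 V=1.2384[hold]; j=4 S=243.2113 intr=0.0000 cont=0.0000 V=0.0000[hold]  S*(4)=-
k=3: j=0 S=103.1298 intr=30.3602 cont=32.8169 V=32.8169[hold]; j=1 S=131.7775 intr=1.7125 cont=15.3277 V=15.3277[hold]; j=2 S=168.3830 intr=0.0000 cont=4.5885 V=4.5885[hold]; j=3 S=215.1569 intr=0.0000 cont=0.6442 V=0.6442[hold]  S*(3)=-
k=2: j=0 S=116.5769 intr=16.9131 cont=24.3906 V=24.3906[hold]; j=1 S=148.9600 intr=0.0000 cont=10.1645 V=10.1645[hold]; j=2 S=190.3385 intr=0.0000 cont=2.6945 V=2.6945[hold]  S*(2)=-
k=1: j=0 S=131.7775 intr=1.7125 cont=17.5416 V=17.5416[hold]; j=1 S=168.3830 intr=0.0000 cont=6.5742 V=6.5742[hold]  S*(1)=-
k=0: j=0 S=148.9600 intr=0.0000 cont=12.2644 V=12.2644[hold]  S*(0)=-

price = 12.2644
boundary = - - - - - 80.7100 91.2338 103.1298
tree:
12.2644
17.5416 6.5742
24.3906 10.1645 2.6945
32.8169 15.3277 4.5885 0.6442
42.5122 22.4116 7.6840 1.2384 0.0000
52.7800 31.5293 12.5863 2.3806 0.0000 0.0000
62.0899 42.2562 19.9943 4.5765 0.0000 0.0000 0.0000
70.3259 52.7800 30.3602 8.7979 0.0000 0.0000 0.0000 0.0000
77.6119 62.0899 42.2562 16.9131 0.0000 0.0000 0.0000 0.0000 0.0000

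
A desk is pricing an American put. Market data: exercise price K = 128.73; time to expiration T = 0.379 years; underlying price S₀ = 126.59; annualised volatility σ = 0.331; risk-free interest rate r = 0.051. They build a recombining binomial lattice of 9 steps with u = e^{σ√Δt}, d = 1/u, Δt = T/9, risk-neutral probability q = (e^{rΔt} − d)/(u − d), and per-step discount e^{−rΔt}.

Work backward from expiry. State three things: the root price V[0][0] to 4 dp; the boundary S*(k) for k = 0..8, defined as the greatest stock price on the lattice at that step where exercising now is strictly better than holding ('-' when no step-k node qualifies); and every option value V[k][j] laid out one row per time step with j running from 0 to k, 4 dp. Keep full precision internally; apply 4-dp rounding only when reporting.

price = 10.5776
boundary = - - - - 96.4723 103.2528 96.4723 103.2528 110.5098
tree:
10.5776
14.6541 6.5277
19.7091 9.6389 3.4302
25.6577 13.8177 5.4822 1.3836
32.2577 19.1376 8.5326 2.4412 0.3269
38.5930 25.4772 12.8509 4.2309 0.6538 0.0000
44.5122 32.2577 18.5715 7.1591 1.3073 0.0000 0.0000
50.0427 38.5930 25.4772 11.7137 2.6142 0.0000 0.0000 0.0000
55.2100 44.5122 32.2577 18.2202 5.2274 0.0000 0.0000 0.0000 0.0000
60.0380 50.0427 38.5930 25.4772 10.4530 0.0000 0.0000 0.0000 0.0000 0.0000

Δt=0.04211, u=1.07028, d=0.93433, q=0.49884, disc=e^(-rΔt)=0.99785
k=9 terminal: V=max(K-S,0) → 60.0380 50.0427 38.5930 25.4772 10.4530 0.0000 0.0000 0.0000 0.0000 0.0000
k=8: j=0 S=73.5200 intr=55.2100 cont=54.9338 V=55.2100[EX]; j=1 S=84.2178 intr=44.5122 cont=44.2360 V=44.5122[EX]; j=2 S=96.4723 intr=32.2577 cont=31.9816 V=32.2577[EX]; j=3 S=110.5098 intr=18.2202 cont=17.9440 V=18.2202[EX]; j=4 S=126.5900 intr=2.1400 cont=5.2274 V=5.2274[hold]; j=5 S=145.0100 intr=0.0000 cont=0.0000 V=0.0000[hold]; j=6 S=166.1102 intr=0.0000 cont=0.0000 V=0.0000[hold]; j=7 S=190.2807 intr=0.0000 cont=0.0000 V=0.0000[hold]; j=8 S=217.9682 intr=0.0000 cont=0.0000 V=0.0000[hold]  S*(8)=110.5098
k=7: j=0 S=78.6873 intr=50.0427 cont=49.7665 V=50.0427[EX]; j=1 S=90.1370 intr=38.5930 cont=38.3168 V=38.5930[EX]; j=2 S=103.2528 intr=25.4772 cont=25.2011 V=25.4772[EX]; j=3 S=118.2770 intr=10.4530 cont=11.7137 V=11.7137[hold]; j=4 S=135.4873 intr=0.0000 cont=2.6142 V=2.6142[hold]; j=5 S=155.2019 intr=0.0000 cont=0.0000 V=0.0000[hold]; j=6 S=177.7852 intr=0.0000 cont=0.0000 V=0.0000[hold]; j=7 S=203.6545 intr=0.0000 cont=0.0000 V=0.0000[hold]  S*(7)=103.2528
k=6: j=0 S=84.2178 intr=44.5122 cont=44.2360 V=44.5122[EX]; j=1 S=96.4723 intr=32.2577 cont=31.9816 V=32.2577[EX]; j=2 S=110.5098 intr=18.2202 cont=18.5715 V=18.5715[hold]; j=3 S=126.5900 intr=2.1400 cont=7.1591 V=7.1591[hold]; j=4 S=145.0100 intr=0.0000 cont=1.3073 V=1.3073[hold]; j=5 S=166.1102 intr=0.0000 cont=0.0000 V=0.0000[hold]; j=6 S=190.2807 intr=0.0000 cont=0.0000 V=0.0000[hold]  S*(6)=96.4723
k=5: j=0 S=90.1370 intr=38.5930 cont=38.3168 V=38.5930[EX]; j=1 S=103.2528 intr=25.4772 cont=25.3759 V=25.4772[EX]; j=2 S=118.2770 intr=10.4530 cont=12.8509 V=12.8509[hold]; j=3 S=135.4873 intr=0.0000 cont=4.2309 V=4.2309[hold]; j=4 S=155.2019 intr=0.0000 cont=0.6538 V=0.6538[hold]; j=5 S=177.7852 intr=0.0000 cont=0.0000 V=0.0000[hold]  S*(5)=103.2528
k=4: j=0 S=96.4723 intr=32.2577 cont=31.9816 V=32.2577[EX]; j=1 S=110.5098 intr=18.2202 cont=19.1376 V=19.1376[hold]; j=2 S=126.5900 intr=2.1400 cont=8.5326 V=8.5326[hold]; j=3 S=145.0100 intr=0.0000 cont=2.4412 V=2.4412[hold]; j=4 S=166.1102 intr=0.0000 cont=0.3269 V=0.3269[hold]  S*(4)=96.4723
k=3: j=0 S=103.2528 intr=25.4772 cont=25.6577 V=25.6577[hold]; j=1 S=118.2770 intr=10.4530 cont=13.8177 V=13.8177[hold]; j=2 S=135.4873 intr=0.0000 cont=5.4822 V=5.4822[hold]; j=3 S=155.2019 intr=0.0000 cont=1.3836 V=1.3836[hold]  S*(3)=-
k=2: j=0 S=110.5098 intr=18.2202 cont=19.7091 V=19.7091[hold]; j=1 S=126.5900 intr=2.1400 cont=9.6389 V=9.6389[hold]; j=2 S=145.0100 intr=0.0000 cont=3.4302 V=3.4302[hold]  S*(2)=-
k=1: j=0 S=118.2770 intr=10.4530 cont=14.6541 V=14.6541[hold]; j=1 S=135.4873 intr=0.0000 cont=6.5277 V=6.5277[hold]  S*(1)=-
k=0: j=0 S=126.5900 intr=2.1400 cont=10.5776 V=10.5776[hold]  S*(0)=-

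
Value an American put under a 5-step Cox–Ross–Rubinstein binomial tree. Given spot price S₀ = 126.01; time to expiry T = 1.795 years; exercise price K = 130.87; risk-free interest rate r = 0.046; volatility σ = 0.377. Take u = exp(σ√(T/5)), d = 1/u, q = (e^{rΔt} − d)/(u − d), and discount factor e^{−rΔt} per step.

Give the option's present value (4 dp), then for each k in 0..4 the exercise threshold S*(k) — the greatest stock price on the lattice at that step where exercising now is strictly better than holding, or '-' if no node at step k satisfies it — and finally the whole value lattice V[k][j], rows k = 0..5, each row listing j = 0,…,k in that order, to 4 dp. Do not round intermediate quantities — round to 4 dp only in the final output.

price = 24.1555
boundary = - - 80.2053 63.9886 80.2053
tree:
24.1555
35.6919 12.5107
50.6647 20.7292 4.0523
66.8814 33.2252 7.9273 0.0000
79.8193 50.6647 15.5081 0.0000 0.0000
90.1413 66.8814 30.3380 0.0000 0.0000 0.0000

Δt=0.35900, u=1.25343, d=0.79781, q=0.48031, disc=e^(-rΔt)=0.98362
k=5 terminal: V=max(K-S,0) → 90.1413 66.8814 30.3380 0.0000 0.0000 0.0000
k=4: j=0 S=51.0507 intr=79.8193 cont=77.6759 V=79.8193[EX]; j=1 S=80.2053 intr=50.6647 cont=48.5212 V=50.6647[EX]; j=2 S=126.0100 intr=4.8600 cont=15.5081 V=15.5081[hold]; j=3 S=197.9734 intr=0.0000 cont=0.0000 V=0.0000[hold]; j=4 S=311.0345 intr=0.0000 cont=0.0000 V=0.0000[hold]  S*(4)=80.2053
k=3: j=0 S=63.9886 intr=66.8814 cont=64.7380 V=66.8814[EX]; j=1 S=100.5320 intr=30.3380 cont=33.2252 V=33.2252[hold]; j=2 S=157.9450 intr=0.0000 cont=7.9273 V=7.9273[hold]; j=3 S=248.1462 intr=0.0000 cont=0.0000 V=0.0000[hold]  S*(3)=63.9886
k=2: j=0 S=80.2053 intr=50.6647 cont=49.8853 V=50.6647[EX]; j=1 S=126.0100 intr=4.8600 cont=20.7292 V=20.7292[hold]; j=2 S=197.9734 intr=0.0000 cont=4.0523 V=4.0523[hold]  S*(2)=80.2053
k=1: j=0 S=100.5320 intr=30.3380 cont=35.6919 V=35.6919[hold]; j=1 S=157.9450 intr=0.0000 cont=12.5107 V=12.5107[hold]  S*(1)=-
k=0: j=0 S=126.0100 intr=4.8600 cont=24.1555 V=24.1555[hold]  S*(0)=-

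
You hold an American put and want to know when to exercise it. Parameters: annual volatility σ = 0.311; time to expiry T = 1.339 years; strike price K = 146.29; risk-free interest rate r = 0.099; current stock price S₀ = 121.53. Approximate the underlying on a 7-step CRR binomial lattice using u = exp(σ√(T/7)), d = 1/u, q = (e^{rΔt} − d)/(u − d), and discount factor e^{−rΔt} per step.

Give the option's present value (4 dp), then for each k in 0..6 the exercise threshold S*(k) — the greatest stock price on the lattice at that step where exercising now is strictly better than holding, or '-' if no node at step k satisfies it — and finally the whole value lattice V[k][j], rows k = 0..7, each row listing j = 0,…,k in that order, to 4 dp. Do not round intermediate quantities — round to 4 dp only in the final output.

price = 26.9465
boundary = - 106.0745 92.5845 106.0745 92.5845 106.0745 121.5300
tree:
26.9465
40.2155 16.4257
53.7055 26.1666 8.5827
65.4799 40.2155 14.9433 3.3850
75.7569 53.7055 25.1230 6.6677 0.6652
84.7269 65.4799 40.2155 12.9593 1.4613 0.0000
92.5561 75.7569 53.7055 24.7600 3.2103 0.0000 0.0000
99.3897 84.7269 65.4799 40.2155 7.0525 0.0000 0.0000 0.0000

Δt=0.19129  u=1.14570  d=0.87283  q=0.53611  discount=0.98124
step 7 (expiry): payoffs max(K−S,0) = 99.3897 84.7269 65.4799 40.2155 7.0525 0.0000 0.0000 0.0000
step 6: (k=6,j=0): S=53.7339, (K−S)⁺=92.5561, hold=89.8119 ⇒ V=92.5561 exercise | (k=6,j=1): S=70.5331, (K−S)⁺=75.7569, hold=73.0126 ⇒ V=75.7569 exercise | (k=6,j=2): S=92.5845, (K−S)⁺=53.7055, hold=50.9612 ⇒ V=53.7055 exercise | (k=6,j=3): S=121.5300, (K−S)⁺=24.7600, hold=22.0157 ⇒ V=24.7600 exercise | (k=6,j=4): S=159.5250, (K−S)⁺=0.0000, hold=3.2103 ⇒ V=3.2103 continue | (k=6,j=5): S=209.3986, (K−S)⁺=0.0000, hold=0.0000 ⇒ V=0.0000 continue | (k=6,j=6): S=274.8647, (K−S)⁺=0.0000, hold=0.0000 ⇒ V=0.0000 continue  boundary S*=121.5300
step 5: (k=5,j=0): S=61.5631, (K−S)⁺=84.7269, hold=81.9826 ⇒ V=84.7269 exercise | (k=5,j=1): S=80.8101, (K−S)⁺=65.4799, hold=62.7356 ⇒ V=65.4799 exercise | (k=5,j=2): S=106.0745, (K−S)⁺=40.2155, hold=37.4713 ⇒ V=40.2155 exercise | (k=5,j=3): S=139.2375, (K−S)⁺=7.0525, hold=12.9593 ⇒ V=12.9593 continue | (k=5,j=4): S=182.7685, (K−S)⁺=0.0000, hold=1.4613 ⇒ V=1.4613 continue | (k=5,j=5): S=239.9089, (K−S)⁺=0.0000, hold=0.0000 ⇒ V=0.0000 continue  boundary S*=106.0745
step 4: (k=4,j=0): S=70.5331, (K−S)⁺=75.7569, hold=73.0126 ⇒ V=75.7569 exercise | (k=4,j=1): S=92.5845, (K−S)⁺=53.7055, hold=50.9612 ⇒ V=53.7055 exercise | (k=4,j=2): S=121.5300, (K−S)⁺=24.7600, hold=25.1230 ⇒ V=25.1230 continue | (k=4,j=3): S=159.5250, (K−S)⁺=0.0000, hold=6.6677 ⇒ V=6.6677 continue | (k=4,j=4): S=209.3986, (K−S)⁺=0.0000, hold=0.6652 ⇒ V=0.6652 continue  boundary S*=92.5845
step 3: (k=3,j=0): S=80.8101, (K−S)⁺=65.4799, hold=62.7356 ⇒ V=65.4799 exercise | (k=3,j=1): S=106.0745, (K−S)⁺=40.2155, hold=37.6622 ⇒ V=40.2155 exercise | (k=3,j=2): S=139.2375, (K−S)⁺=7.0525, hold=14.9433 ⇒ V=14.9433 continue | (k=3,j=3): S=182.7685, (K−S)⁺=0.0000, hold=3.3850 ⇒ V=3.3850 continue  boundary S*=106.0745
step 2: (k=2,j=0): S=92.5845, (K−S)⁺=53.7055, hold=50.9612 ⇒ V=53.7055 exercise | (k=2,j=1): S=121.5300, (K−S)⁺=24.7600, hold=26.1666 ⇒ V=26.1666 continue | (k=2,j=2): S=159.5250, (K−S)⁺=0.0000, hold=8.5827 ⇒ V=8.5827 continue  boundary S*=92.5845
step 1: (k=1,j=0): S=106.0745, (K−S)⁺=40.2155, hold=38.2112 ⇒ V=40.2155 exercise | (k=1,j=1): S=139.2375, (K−S)⁺=7.0525, hold=16.4257 ⇒ V=16.4257 continue  boundary S*=106.0745
step 0: (k=0,j=0): S=121.5300, (K−S)⁺=24.7600, hold=26.9465 ⇒ V=26.9465 continue  boundary S*=-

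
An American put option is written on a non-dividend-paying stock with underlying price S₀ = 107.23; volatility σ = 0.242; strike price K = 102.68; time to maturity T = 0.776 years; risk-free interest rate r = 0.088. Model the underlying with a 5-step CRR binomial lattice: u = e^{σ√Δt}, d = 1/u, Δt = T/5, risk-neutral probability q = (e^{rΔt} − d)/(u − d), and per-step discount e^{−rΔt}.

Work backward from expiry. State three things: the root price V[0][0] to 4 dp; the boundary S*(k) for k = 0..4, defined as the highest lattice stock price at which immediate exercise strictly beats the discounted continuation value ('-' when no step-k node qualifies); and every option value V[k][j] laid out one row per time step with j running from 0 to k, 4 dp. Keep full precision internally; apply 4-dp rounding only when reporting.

Δt=0.15520  u=1.10003  d=0.90907  q=0.54819  discount=0.98644
step 5 (expiry): payoffs max(K−S,0) = 36.1075 22.1230 5.2008 0.0000 0.0000 0.0000
step 4: (k=4,j=0): S=73.2317, (K−S)⁺=29.4483, hold=28.0555 ⇒ V=29.4483 exercise | (k=4,j=1): S=88.6151, (K−S)⁺=14.0649, hold=12.6721 ⇒ V=14.0649 exercise | (k=4,j=2): S=107.2300, (K−S)⁺=0.0000, hold=2.3179 ⇒ V=2.3179 continue | (k=4,j=3): S=129.7552, (K−S)⁺=0.0000, hold=0.0000 ⇒ V=0.0000 continue | (k=4,j=4): S=157.0123, (K−S)⁺=0.0000, hold=0.0000 ⇒ V=0.0000 continue  boundary S*=88.6151
step 3: (k=3,j=0): S=80.5570, (K−S)⁺=22.1230, hold=20.7302 ⇒ V=22.1230 exercise | (k=3,j=1): S=97.4792, (K−S)⁺=5.2008, hold=7.5218 ⇒ V=7.5218 continue | (k=3,j=2): S=117.9562, (K−S)⁺=0.0000, hold=1.0330 ⇒ V=1.0330 continue | (k=3,j=3): S=142.7346, (K−S)⁺=0.0000, hold=0.0000 ⇒ V=0.0000 continue  boundary S*=80.5570
step 2: (k=2,j=0): S=88.6151, (K−S)⁺=14.0649, hold=13.9272 ⇒ V=14.0649 exercise | (k=2,j=1): S=107.2300, (K−S)⁺=0.0000, hold=3.9109 ⇒ V=3.9109 continue | (k=2,j=2): S=129.7552, (K−S)⁺=0.0000, hold=0.4604 ⇒ V=0.4604 continue  boundary S*=88.6151
step 1: (k=1,j=0): S=97.4792, (K−S)⁺=5.2008, hold=8.3833 ⇒ V=8.3833 continue | (k=1,j=1): S=117.9562, (K−S)⁺=0.0000, hold=1.9920 ⇒ V=1.9920 continue  boundary S*=-
step 0: (k=0,j=0): S=107.2300, (K−S)⁺=0.0000, hold=4.8134 ⇒ V=4.8134 continue  boundary S*=-

price = 4.8134
boundary = - - 88.6151 80.5570 88.6151
tree:
4.8134
8.3833 1.9920
14.0649 3.9109 0.4604
22.1230 7.5218 1.0330 0.0000
29.4483 14.0649 2.3179 0.0000 0.0000
36.1075 22.1230 5.2008 0.0000 0.0000 0.0000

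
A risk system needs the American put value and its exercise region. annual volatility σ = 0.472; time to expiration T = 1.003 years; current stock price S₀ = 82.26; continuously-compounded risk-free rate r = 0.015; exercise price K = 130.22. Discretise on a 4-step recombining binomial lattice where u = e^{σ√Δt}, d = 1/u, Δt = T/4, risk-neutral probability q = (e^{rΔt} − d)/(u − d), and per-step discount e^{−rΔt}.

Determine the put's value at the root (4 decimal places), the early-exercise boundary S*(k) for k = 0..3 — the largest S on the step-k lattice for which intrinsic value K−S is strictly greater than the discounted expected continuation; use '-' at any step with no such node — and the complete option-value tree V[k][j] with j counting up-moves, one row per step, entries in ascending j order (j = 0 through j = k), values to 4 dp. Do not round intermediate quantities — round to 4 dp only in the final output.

price = 50.4950
boundary = - 64.9444 82.2600 64.9444
tree:
50.4950
65.2756 32.7864
78.9463 47.9600 14.4472
89.7394 65.2756 26.3228 0.0000
98.2605 78.9463 47.9600 0.0000 0.0000

Δt=0.25075  u=1.26662  d=0.78950  q=0.44908  discount=0.99625
step 4 (expiry): payoffs max(K−S,0) = 98.2605 78.9463 47.9600 0.0000 0.0000
step 3: (k=3,j=0): S=40.4806, (K−S)⁺=89.7394, hold=89.2505 ⇒ V=89.7394 exercise | (k=3,j=1): S=64.9444, (K−S)⁺=65.2756, hold=64.7867 ⇒ V=65.2756 exercise | (k=3,j=2): S=104.1923, (K−S)⁺=26.0277, hold=26.3228 ⇒ V=26.3228 continue | (k=3,j=3): S=167.1591, (K−S)⁺=0.0000, hold=0.0000 ⇒ V=0.0000 continue  boundary S*=64.9444
step 2: (k=2,j=0): S=51.2737, (K−S)⁺=78.9463, hold=78.4575 ⇒ V=78.9463 exercise | (k=2,j=1): S=82.2600, (K−S)⁺=47.9600, hold=47.6032 ⇒ V=47.9600 exercise | (k=2,j=2): S=131.9724, (K−S)⁺=0.0000, hold=14.4472 ⇒ V=14.4472 continue  boundary S*=82.2600
step 1: (k=1,j=0): S=64.9444, (K−S)⁺=65.2756, hold=64.7867 ⇒ V=65.2756 exercise | (k=1,j=1): S=104.1923, (K−S)⁺=26.0277, hold=32.7864 ⇒ V=32.7864 continue  boundary S*=64.9444
step 0: (k=0,j=0): S=82.2600, (K−S)⁺=47.9600, hold=50.4950 ⇒ V=50.4950 continue  boundary S*=-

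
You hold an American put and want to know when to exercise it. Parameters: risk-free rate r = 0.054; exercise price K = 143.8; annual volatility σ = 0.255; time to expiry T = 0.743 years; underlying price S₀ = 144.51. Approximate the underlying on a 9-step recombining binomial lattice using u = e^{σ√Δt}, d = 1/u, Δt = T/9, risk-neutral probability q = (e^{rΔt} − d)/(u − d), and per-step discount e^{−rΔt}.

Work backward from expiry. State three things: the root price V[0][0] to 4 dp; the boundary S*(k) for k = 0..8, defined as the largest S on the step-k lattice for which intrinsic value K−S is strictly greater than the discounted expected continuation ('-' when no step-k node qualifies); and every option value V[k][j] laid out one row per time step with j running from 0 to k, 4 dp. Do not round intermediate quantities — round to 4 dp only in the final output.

price = 10.2899
boundary = - - - 115.9948 107.8000 115.9948 107.8000 115.9948 124.8126
tree:
10.2899
14.7788 6.1039
20.6083 9.3549 3.0605
27.8052 13.9328 5.0758 1.1675
36.0000 20.0682 8.2102 2.1344 0.2567
43.6159 27.8052 12.8735 3.8399 0.5285 0.0000
50.6937 36.0000 19.4057 6.7637 1.0883 0.0000 0.0000
57.2715 43.6159 27.8052 11.5741 2.2407 0.0000 0.0000 0.0000
63.3846 50.6937 36.0000 18.9874 4.6136 0.0000 0.0000 0.0000 0.0000
69.0658 57.2715 43.6159 27.8052 9.4994 0.0000 0.0000 0.0000 0.0000 0.0000

params: Δt=0.08256 u=1.07602 d=0.92935 q=0.51215 e^(-rΔt)=0.99555
t_9 payoffs: 69.0658 57.2715 43.6159 27.8052 9.4994 0.0000 0.0000 0.0000 0.0000 0.0000
t_8: node(8,0) S=80.4154 payoff=63.3846 vs cont=62.7449 → 63.3846 [stop]  node(8,1) S=93.1063 payoff=50.6937 vs cont=50.0541 → 50.6937 [stop]  node(8,2) S=107.8000 payoff=36.0000 vs cont=35.3604 → 36.0000 [stop]  node(8,3) S=124.8126 payoff=18.9874 vs cont=18.3478 → 18.9874 [stop]  node(8,4) S=144.5100 payoff=0.0000 vs cont=4.6136 → 4.6136 [wait]  node(8,5) S=167.3160 payoff=0.0000 vs cont=0.0000 → 0.0000 [wait]  node(8,6) S=193.7212 payoff=0.0000 vs cont=0.0000 → 0.0000 [wait]  node(8,7) S=224.2936 payoff=0.0000 vs cont=0.0000 → 0.0000 [wait]  node(8,8) S=259.6907 payoff=0.0000 vs cont=0.0000 → 0.0000 [wait]  ⇒ S*(8)=124.8126
t_7: node(7,0) S=86.5285 payoff=57.2715 vs cont=56.6319 → 57.2715 [stop]  node(7,1) S=100.1841 payoff=43.6159 vs cont=42.9763 → 43.6159 [stop]  node(7,2) S=115.9948 payoff=27.8052 vs cont=27.1656 → 27.8052 [stop]  node(7,3) S=134.3006 payoff=9.4994 vs cont=11.5741 → 11.5741 [wait]  node(7,4) S=155.4955 payoff=0.0000 vs cont=2.2407 → 2.2407 [wait]  node(7,5) S=180.0352 payoff=0.0000 vs cont=0.0000 → 0.0000 [wait]  node(7,6) S=208.4476 payoff=0.0000 vs cont=0.0000 → 0.0000 [wait]  node(7,7) S=241.3441 payoff=0.0000 vs cont=0.0000 → 0.0000 [wait]  ⇒ S*(7)=115.9948
t_6: node(6,0) S=93.1063 payoff=50.6937 vs cont=50.0541 → 50.6937 [stop]  node(6,1) S=107.8000 payoff=36.0000 vs cont=35.3604 → 36.0000 [stop]  node(6,2) S=124.8126 payoff=18.9874 vs cont=19.4057 → 19.4057 [wait]  node(6,3) S=144.5100 payoff=0.0000 vs cont=6.7637 → 6.7637 [wait]  node(6,4) S=167.3160 payoff=0.0000 vs cont=1.0883 → 1.0883 [wait]  node(6,5) S=193.7212 payoff=0.0000 vs cont=0.0000 → 0.0000 [wait]  node(6,6) S=224.2936 payoff=0.0000 vs cont=0.0000 → 0.0000 [wait]  ⇒ S*(6)=107.8000
t_5: node(5,0) S=100.1841 payoff=43.6159 vs cont=42.9763 → 43.6159 [stop]  node(5,1) S=115.9948 payoff=27.8052 vs cont=27.3788 → 27.8052 [stop]  node(5,2) S=134.3006 payoff=9.4994 vs cont=12.8735 → 12.8735 [wait]  node(5,3) S=155.4955 payoff=0.0000 vs cont=3.8399 → 3.8399 [wait]  node(5,4) S=180.0352 payoff=0.0000 vs cont=0.5285 → 0.5285 [wait]  node(5,5) S=208.4476 payoff=0.0000 vs cont=0.0000 → 0.0000 [wait]  ⇒ S*(5)=115.9948
t_4: node(4,0) S=107.8000 payoff=36.0000 vs cont=35.3604 → 36.0000 [stop]  node(4,1) S=124.8126 payoff=18.9874 vs cont=20.0682 → 20.0682 [wait]  node(4,2) S=144.5100 payoff=0.0000 vs cont=8.2102 → 8.2102 [wait]  node(4,3) S=167.3160 payoff=0.0000 vs cont=2.1344 → 2.1344 [wait]  node(4,4) S=193.7212 payoff=0.0000 vs cont=0.2567 → 0.2567 [wait]  ⇒ S*(4)=107.8000
t_3: node(3,0) S=115.9948 payoff=27.8052 vs cont=27.7166 → 27.8052 [stop]  node(3,1) S=134.3006 payoff=9.4994 vs cont=13.9328 → 13.9328 [wait]  node(3,2) S=155.4955 payoff=0.0000 vs cont=5.0758 → 5.0758 [wait]  node(3,3) S=180.0352 payoff=0.0000 vs cont=1.1675 → 1.1675 [wait]  ⇒ S*(3)=115.9948
t_2: node(2,0) S=124.8126 payoff=18.9874 vs cont=20.6083 → 20.6083 [wait]  node(2,1) S=144.5100 payoff=0.0000 vs cont=9.3549 → 9.3549 [wait]  node(2,2) S=167.3160 payoff=0.0000 vs cont=3.0605 → 3.0605 [wait]  ⇒ S*(2)=-
t_1: node(1,0) S=134.3006 payoff=9.4994 vs cont=14.7788 → 14.7788 [wait]  node(1,1) S=155.4955 payoff=0.0000 vs cont=6.1039 → 6.1039 [wait]  ⇒ S*(1)=-
t_0: node(0,0) S=144.5100 payoff=0.0000 vs cont=10.2899 → 10.2899 [wait]  ⇒ S*(0)=-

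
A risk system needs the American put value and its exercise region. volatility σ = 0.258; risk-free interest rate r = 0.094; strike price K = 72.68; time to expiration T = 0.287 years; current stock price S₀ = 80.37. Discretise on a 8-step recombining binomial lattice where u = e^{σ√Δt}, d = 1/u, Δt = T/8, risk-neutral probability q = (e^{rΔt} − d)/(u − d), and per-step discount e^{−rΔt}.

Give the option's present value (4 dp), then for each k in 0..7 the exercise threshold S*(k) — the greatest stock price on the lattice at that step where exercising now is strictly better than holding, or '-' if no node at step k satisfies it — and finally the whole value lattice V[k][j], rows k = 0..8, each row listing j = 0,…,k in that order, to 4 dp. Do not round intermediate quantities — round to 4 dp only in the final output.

price = 0.9817
boundary = - - - - - 62.9478 66.1003 69.4106
tree:
0.9817
1.6586 0.3690
2.7322 0.6876 0.0799
4.3605 1.2607 0.1679 0.0000
6.6855 2.2626 0.3527 0.0000 0.0000
9.7322 3.9426 0.7409 0.0000 0.0000 0.0000
12.7343 6.5797 1.5564 0.0000 0.0000 0.0000 0.0000
15.5933 9.7322 3.2694 0.0000 0.0000 0.0000 0.0000 0.0000
18.3158 12.7343 6.5797 0.0000 0.0000 0.0000 0.0000 0.0000 0.0000

Δt=0.03587  u=1.05008  d=0.95231  q=0.52233  discount=0.99663
step 8 (expiry): payoffs max(K−S,0) = 18.3158 12.7343 6.5797 0.0000 0.0000 0.0000 0.0000 0.0000 0.0000
step 7: (k=7,j=0): S=57.0867, (K−S)⁺=15.5933, hold=15.3486 ⇒ V=15.5933 exercise | (k=7,j=1): S=62.9478, (K−S)⁺=9.7322, hold=9.4875 ⇒ V=9.7322 exercise | (k=7,j=2): S=69.4106, (K−S)⁺=3.2694, hold=3.1323 ⇒ V=3.2694 exercise | (k=7,j=3): S=76.5370, (K−S)⁺=0.0000, hold=0.0000 ⇒ V=0.0000 continue | (k=7,j=4): S=84.3950, (K−S)⁺=0.0000, hold=0.0000 ⇒ V=0.0000 continue | (k=7,j=5): S=93.0598, (K−S)⁺=0.0000, hold=0.0000 ⇒ V=0.0000 continue | (k=7,j=6): S=102.6142, (K−S)⁺=0.0000, hold=0.0000 ⇒ V=0.0000 continue | (k=7,j=7): S=113.1495, (K−S)⁺=0.0000, hold=0.0000 ⇒ V=0.0000 continue  boundary S*=69.4106
step 6: (k=6,j=0): S=59.9457, (K−S)⁺=12.7343, hold=12.4896 ⇒ V=12.7343 exercise | (k=6,j=1): S=66.1003, (K−S)⁺=6.5797, hold=6.3350 ⇒ V=6.5797 exercise | (k=6,j=2): S=72.8868, (K−S)⁺=0.0000, hold=1.5564 ⇒ V=1.5564 continue | (k=6,j=3): S=80.3700, (K−S)⁺=0.0000, hold=0.0000 ⇒ V=0.0000 continue | (k=6,j=4): S=88.6215, (K−S)⁺=0.0000, hold=0.0000 ⇒ V=0.0000 continue | (k=6,j=5): S=97.7203, (K−S)⁺=0.0000, hold=0.0000 ⇒ V=0.0000 continue | (k=6,j=6): S=107.7531, (K−S)⁺=0.0000, hold=0.0000 ⇒ V=0.0000 continue  boundary S*=66.1003
step 5: (k=5,j=0): S=62.9478, (K−S)⁺=9.7322, hold=9.4875 ⇒ V=9.7322 exercise | (k=5,j=1): S=69.4106, (K−S)⁺=3.2694, hold=3.9426 ⇒ V=3.9426 continue | (k=5,j=2): S=76.5370, (K−S)⁺=0.0000, hold=0.7409 ⇒ V=0.7409 continue | (k=5,j=3): S=84.3950, (K−S)⁺=0.0000, hold=0.0000 ⇒ V=0.0000 continue | (k=5,j=4): S=93.0598, (K−S)⁺=0.0000, hold=0.0000 ⇒ V=0.0000 continue | (k=5,j=5): S=102.6142, (K−S)⁺=0.0000, hold=0.0000 ⇒ V=0.0000 continue  boundary S*=62.9478
step 4: (k=4,j=0): S=66.1003, (K−S)⁺=6.5797, hold=6.6855 ⇒ V=6.6855 continue | (k=4,j=1): S=72.8868, (K−S)⁺=0.0000, hold=2.2626 ⇒ V=2.2626 continue | (k=4,j=2): S=80.3700, (K−S)⁺=0.0000, hold=0.3527 ⇒ V=0.3527 continue | (k=4,j=3): S=88.6215, (K−S)⁺=0.0000, hold=0.0000 ⇒ V=0.0000 continue | (k=4,j=4): S=97.7203, (K−S)⁺=0.0000, hold=0.0000 ⇒ V=0.0000 continue  boundary S*=-
step 3: (k=3,j=0): S=69.4106, (K−S)⁺=3.2694, hold=4.3605 ⇒ V=4.3605 continue | (k=3,j=1): S=76.5370, (K−S)⁺=0.0000, hold=1.2607 ⇒ V=1.2607 continue | (k=3,j=2): S=84.3950, (K−S)⁺=0.0000, hold=0.1679 ⇒ V=0.1679 continue | (k=3,j=3): S=93.0598, (K−S)⁺=0.0000, hold=0.0000 ⇒ V=0.0000 continue  boundary S*=-
step 2: (k=2,j=0): S=72.8868, (K−S)⁺=0.0000, hold=2.7322 ⇒ V=2.7322 continue | (k=2,j=1): S=80.3700, (K−S)⁺=0.0000, hold=0.6876 ⇒ V=0.6876 continue | (k=2,j=2): S=88.6215, (K−S)⁺=0.0000, hold=0.0799 ⇒ V=0.0799 continue  boundary S*=-
step 1: (k=1,j=0): S=76.5370, (K−S)⁺=0.0000, hold=1.6586 ⇒ V=1.6586 continue | (k=1,j=1): S=84.3950, (K−S)⁺=0.0000, hold=0.3690 ⇒ V=0.3690 continue  boundary S*=-
step 0: (k=0,j=0): S=80.3700, (K−S)⁺=0.0000, hold=0.9817 ⇒ V=0.9817 continue  boundary S*=-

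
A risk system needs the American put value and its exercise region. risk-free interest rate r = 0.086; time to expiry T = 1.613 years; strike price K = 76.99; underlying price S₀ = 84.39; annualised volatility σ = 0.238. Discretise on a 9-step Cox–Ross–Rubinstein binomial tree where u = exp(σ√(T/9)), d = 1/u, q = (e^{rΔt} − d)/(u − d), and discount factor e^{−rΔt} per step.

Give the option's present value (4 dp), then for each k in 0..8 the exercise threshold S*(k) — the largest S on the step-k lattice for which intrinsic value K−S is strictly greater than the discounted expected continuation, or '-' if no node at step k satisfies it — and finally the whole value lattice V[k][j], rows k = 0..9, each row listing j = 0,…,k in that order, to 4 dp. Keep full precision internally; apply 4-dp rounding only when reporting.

price = 3.4750
boundary = - - - 62.3759 56.3974 62.3759 56.3974 62.3759 68.9882
tree:
3.4750
5.7765 1.7033
9.3370 3.0469 0.6599
14.6141 5.3132 1.2916 0.1653
20.5926 8.9818 2.4828 0.3604 0.0115
25.9981 14.6141 4.6595 0.7845 0.0261 0.0000
30.8855 20.5926 8.4587 1.7045 0.0592 0.0000 0.0000
35.3045 25.9981 14.6141 3.6968 0.1341 0.0000 0.0000 0.0000
39.2999 30.8855 20.5926 8.0018 0.3039 0.0000 0.0000 0.0000 0.0000
42.9124 35.3045 25.9981 14.6141 0.6885 0.0000 0.0000 0.0000 0.0000 0.0000

Δt=0.17922, u=1.10601, d=0.90415, q=0.55178, disc=e^(-rΔt)=0.98471
k=9 terminal: V=max(K-S,0) → 42.9124 35.3045 25.9981 14.6141 0.6885 0.0000 0.0000 0.0000 0.0000 0.0000
k=8: j=0 S=37.6901 intr=39.2999 cont=38.1224 V=39.2999[EX]; j=1 S=46.1045 intr=30.8855 cont=29.7080 V=30.8855[EX]; j=2 S=56.3974 intr=20.5926 cont=19.4150 V=20.5926[EX]; j=3 S=68.9882 intr=8.0018 cont=6.8242 V=8.0018[EX]; j=4 S=84.3900 intr=0.0000 cont=0.3039 V=0.3039[hold]; j=5 S=103.2302 intr=0.0000 cont=0.0000 V=0.0000[hold]; j=6 S=126.2766 intr=0.0000 cont=0.0000 V=0.0000[hold]; j=7 S=154.4681 intr=0.0000 cont=0.0000 V=0.0000[hold]; j=8 S=188.9534 intr=0.0000 cont=0.0000 V=0.0000[hold]  S*(8)=68.9882
k=7: j=0 S=41.6855 intr=35.3045 cont=34.1269 V=35.3045[EX]; j=1 S=50.9919 intr=25.9981 cont=24.8206 V=25.9981[EX]; j=2 S=62.3759 intr=14.6141 cont=13.4365 V=14.6141[EX]; j=3 S=76.3015 intr=0.6885 cont=3.6968 V=3.6968[hold]; j=4 S=93.3360 intr=0.0000 cont=0.1341 V=0.1341[hold]; j=5 S=114.1734 intr=0.0000 cont=0.0000 V=0.0000[hold]; j=6 S=139.6628 intr=0.0000 cont=0.0000 V=0.0000[hold]; j=7 S=170.8428 intr=0.0000 cont=0.0000 V=0.0000[hold]  S*(7)=62.3759
k=6: j=0 S=46.1045 intr=30.8855 cont=29.7080 V=30.8855[EX]; j=1 S=56.3974 intr=20.5926 cont=19.4150 V=20.5926[EX]; j=2 S=68.9882 intr=8.0018 cont=8.4587 V=8.4587[hold]; j=3 S=84.3900 intr=0.0000 cont=1.7045 V=1.7045[hold]; j=4 S=103.2302 intr=0.0000 cont=0.0592 V=0.0592[hold]; j=5 S=126.2766 intr=0.0000 cont=0.0000 V=0.0000[hold]; j=6 S=154.4681 intr=0.0000 cont=0.0000 V=0.0000[hold]  S*(6)=56.3974
k=5: j=0 S=50.9919 intr=25.9981 cont=24.8206 V=25.9981[EX]; j=1 S=62.3759 intr=14.6141 cont=13.6848 V=14.6141[EX]; j=2 S=76.3015 intr=0.6885 cont=4.6595 V=4.6595[hold]; j=3 S=93.3360 intr=0.0000 cont=0.7845 V=0.7845[hold]; j=4 S=114.1734 intr=0.0000 cont=0.0261 V=0.0261[hold]; j=5 S=139.6628 intr=0.0000 cont=0.0000 V=0.0000[hold]  S*(5)=62.3759
k=4: j=0 S=56.3974 intr=20.5926 cont=19.4150 V=20.5926[EX]; j=1 S=68.9882 intr=8.0018 cont=8.9818 V=8.9818[hold]; j=2 S=84.3900 intr=0.0000 cont=2.4828 V=2.4828[hold]; j=3 S=103.2302 intr=0.0000 cont=0.3604 V=0.3604[hold]; j=4 S=126.2766 intr=0.0000 cont=0.0115 V=0.0115[hold]  S*(4)=56.3974
k=3: j=0 S=62.3759 intr=14.6141 cont=13.9690 V=14.6141[EX]; j=1 S=76.3015 intr=0.6885 cont=5.3132 V=5.3132[hold]; j=2 S=93.3360 intr=0.0000 cont=1.2916 V=1.2916[hold]; j=3 S=114.1734 intr=0.0000 cont=0.1653 V=0.1653[hold]  S*(3)=62.3759
k=2: j=0 S=68.9882 intr=8.0018 cont=9.3370 V=9.3370[hold]; j=1 S=84.3900 intr=0.0000 cont=3.0469 V=3.0469[hold]; j=2 S=103.2302 intr=0.0000 cont=0.6599 V=0.6599[hold]  S*(2)=-
k=1: j=0 S=76.3015 intr=0.6885 cont=5.7765 V=5.7765[hold]; j=1 S=93.3360 intr=0.0000 cont=1.7033 V=1.7033[hold]  S*(1)=-
k=0: j=0 S=84.3900 intr=0.0000 cont=3.4750 V=3.4750[hold]  S*(0)=-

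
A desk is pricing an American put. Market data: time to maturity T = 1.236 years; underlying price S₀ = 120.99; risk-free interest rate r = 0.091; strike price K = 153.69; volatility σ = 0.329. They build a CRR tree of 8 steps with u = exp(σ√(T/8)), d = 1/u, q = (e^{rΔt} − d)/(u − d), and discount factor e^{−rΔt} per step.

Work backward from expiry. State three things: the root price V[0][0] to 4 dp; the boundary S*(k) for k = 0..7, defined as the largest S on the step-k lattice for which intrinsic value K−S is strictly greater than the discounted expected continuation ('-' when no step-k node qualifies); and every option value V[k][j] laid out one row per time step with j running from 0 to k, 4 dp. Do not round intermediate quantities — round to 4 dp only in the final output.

price = 33.8013
boundary = - 106.3132 93.4168 106.3132 120.9900 106.3132 120.9900 137.6930
tree:
33.8013
47.3768 22.3017
60.2732 33.1421 12.9919
71.6052 47.3768 21.0216 6.0002
81.5626 60.2732 32.7000 10.9107 1.6717
90.3120 71.6052 47.3768 19.2831 3.5492 0.0000
98.0002 81.5626 60.2732 32.7000 7.5350 0.0000 0.0000
104.7557 90.3120 71.6052 47.3768 15.9970 0.0000 0.0000 0.0000
110.6917 98.0002 81.5626 60.2732 32.7000 0.0000 0.0000 0.0000 0.0000

Δt=0.15450, u=1.13805, d=0.87869, q=0.52231, disc=e^(-rΔt)=0.98604
k=8 terminal: V=max(K-S,0) → 110.6917 98.0002 81.5626 60.2732 32.7000 0.0000 0.0000 0.0000 0.0000
k=7: j=0 S=48.9343 intr=104.7557 cont=102.6100 V=104.7557[EX]; j=1 S=63.3780 intr=90.3120 cont=88.1664 V=90.3120[EX]; j=2 S=82.0848 intr=71.6052 cont=69.4595 V=71.6052[EX]; j=3 S=106.3132 intr=47.3768 cont=45.2311 V=47.3768[EX]; j=4 S=137.6930 intr=15.9970 cont=15.4025 V=15.9970[EX]; j=5 S=178.3348 intr=0.0000 cont=0.0000 V=0.0000[hold]; j=6 S=230.9727 intr=0.0000 cont=0.0000 V=0.0000[hold]; j=7 S=299.1474 intr=0.0000 cont=0.0000 V=0.0000[hold]  S*(7)=137.6930
k=6: j=0 S=55.6898 intr=98.0002 cont=95.8545 V=98.0002[EX]; j=1 S=72.1274 intr=81.5626 cont=79.4169 V=81.5626[EX]; j=2 S=93.4168 intr=60.2732 cont=58.1275 V=60.2732[EX]; j=3 S=120.9900 intr=32.7000 cont=30.5543 V=32.7000[EX]; j=4 S=156.7018 intr=0.0000 cont=7.5350 V=7.5350[hold]; j=5 S=202.9544 intr=0.0000 cont=0.0000 V=0.0000[hold]; j=6 S=262.8591 intr=0.0000 cont=0.0000 V=0.0000[hold]  S*(6)=120.9900
k=5: j=0 S=63.3780 intr=90.3120 cont=88.1664 V=90.3120[EX]; j=1 S=82.0848 intr=71.6052 cont=69.4595 V=71.6052[EX]; j=2 S=106.3132 intr=47.3768 cont=45.2311 V=47.3768[EX]; j=3 S=137.6930 intr=15.9970 cont=19.2831 V=19.2831[hold]; j=4 S=178.3348 intr=0.0000 cont=3.5492 V=3.5492[hold]; j=5 S=230.9727 intr=0.0000 cont=0.0000 V=0.0000[hold]  S*(5)=106.3132
k=4: j=0 S=72.1274 intr=81.5626 cont=79.4169 V=81.5626[EX]; j=1 S=93.4168 intr=60.2732 cont=58.1275 V=60.2732[EX]; j=2 S=120.9900 intr=32.7000 cont=32.2467 V=32.7000[EX]; j=3 S=156.7018 intr=0.0000 cont=10.9107 V=10.9107[hold]; j=4 S=202.9544 intr=0.0000 cont=1.6717 V=1.6717[hold]  S*(4)=120.9900
k=3: j=0 S=82.0848 intr=71.6052 cont=69.4595 V=71.6052[EX]; j=1 S=106.3132 intr=47.3768 cont=45.2311 V=47.3768[EX]; j=2 S=137.6930 intr=15.9970 cont=21.0216 V=21.0216[hold]; j=3 S=178.3348 intr=0.0000 cont=6.0002 V=6.0002[hold]  S*(3)=106.3132
k=2: j=0 S=93.4168 intr=60.2732 cont=58.1275 V=60.2732[EX]; j=1 S=120.9900 intr=32.7000 cont=33.1421 V=33.1421[hold]; j=2 S=156.7018 intr=0.0000 cont=12.9919 V=12.9919[hold]  S*(2)=93.4168
k=1: j=0 S=106.3132 intr=47.3768 cont=45.4588 V=47.3768[EX]; j=1 S=137.6930 intr=15.9970 cont=22.3017 V=22.3017[hold]  S*(1)=106.3132
k=0: j=0 S=120.9900 intr=32.7000 cont=33.8013 V=33.8013[hold]  S*(0)=-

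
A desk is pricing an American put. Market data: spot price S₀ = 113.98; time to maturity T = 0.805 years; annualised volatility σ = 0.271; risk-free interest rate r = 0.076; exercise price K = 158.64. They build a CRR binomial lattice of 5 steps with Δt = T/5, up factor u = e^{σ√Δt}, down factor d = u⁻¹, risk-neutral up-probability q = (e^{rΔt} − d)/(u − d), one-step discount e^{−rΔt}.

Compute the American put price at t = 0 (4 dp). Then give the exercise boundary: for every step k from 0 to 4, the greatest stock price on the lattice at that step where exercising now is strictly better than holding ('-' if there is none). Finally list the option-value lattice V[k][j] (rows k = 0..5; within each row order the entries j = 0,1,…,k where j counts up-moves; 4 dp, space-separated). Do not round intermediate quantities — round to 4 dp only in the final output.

Δt=0.16100  u=1.11487  d=0.89697  q=0.52934  discount=0.98784
step 5 (expiry): payoffs max(K−S,0) = 92.4631 76.3863 56.4039 31.5671 0.6965 0.0000
step 4: (k=4,j=0): S=73.7787, (K−S)⁺=84.8613, hold=82.9320 ⇒ V=84.8613 exercise | (k=4,j=1): S=91.7022, (K−S)⁺=66.9378, hold=65.0085 ⇒ V=66.9378 exercise | (k=4,j=2): S=113.9800, (K−S)⁺=44.6600, hold=42.7307 ⇒ V=44.6600 exercise | (k=4,j=3): S=141.6699, (K−S)⁺=16.9701, hold=15.0408 ⇒ V=16.9701 exercise | (k=4,j=4): S=176.0866, (K−S)⁺=0.0000, hold=0.3238 ⇒ V=0.3238 continue  boundary S*=141.6699
step 3: (k=3,j=0): S=82.2537, (K−S)⁺=76.3863, hold=74.4570 ⇒ V=76.3863 exercise | (k=3,j=1): S=102.2361, (K−S)⁺=56.4039, hold=54.4746 ⇒ V=56.4039 exercise | (k=3,j=2): S=127.0729, (K−S)⁺=31.5671, hold=29.6378 ⇒ V=31.5671 exercise | (k=3,j=3): S=157.9435, (K−S)⁺=0.6965, hold=8.0593 ⇒ V=8.0593 continue  boundary S*=127.0729
step 2: (k=2,j=0): S=91.7022, (K−S)⁺=66.9378, hold=65.0085 ⇒ V=66.9378 exercise | (k=2,j=1): S=113.9800, (K−S)⁺=44.6600, hold=42.7307 ⇒ V=44.6600 exercise | (k=2,j=2): S=141.6699, (K−S)⁺=16.9701, hold=18.8909 ⇒ V=18.8909 continue  boundary S*=113.9800
step 1: (k=1,j=0): S=102.2361, (K−S)⁺=56.4039, hold=54.4746 ⇒ V=56.4039 exercise | (k=1,j=1): S=127.0729, (K−S)⁺=31.5671, hold=30.6422 ⇒ V=31.5671 exercise  boundary S*=127.0729
step 0: (k=0,j=0): S=113.9800, (K−S)⁺=44.6600, hold=42.7307 ⇒ V=44.6600 exercise  boundary S*=113.9800

price = 44.6600
boundary = 113.9800 127.0729 113.9800 127.0729 141.6699
tree:
44.6600
56.4039 31.5671
66.9378 44.6600 18.8909
76.3863 56.4039 31.5671 8.0593
84.8613 66.9378 44.6600 16.9701 0.3238
92.4631 76.3863 56.4039 31.5671 0.6965 0.0000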